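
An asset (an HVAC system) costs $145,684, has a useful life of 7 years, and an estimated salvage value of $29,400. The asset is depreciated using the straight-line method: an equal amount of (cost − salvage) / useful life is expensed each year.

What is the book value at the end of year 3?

$95,848

Depreciable base = $145,684 − $29,400 = $116,284.
Annual expense = $116,284 / 7 = $16,612.
End of year 1: book value $129,072.
End of year 2: book value $112,460.
End of year 3: book value $95,848.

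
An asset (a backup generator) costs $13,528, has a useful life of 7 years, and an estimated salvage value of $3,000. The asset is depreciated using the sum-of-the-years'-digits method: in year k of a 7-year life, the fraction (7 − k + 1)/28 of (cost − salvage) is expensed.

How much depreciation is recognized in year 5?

$1,128

Depreciable base = $13,528 − $3,000 = $10,528.
Sum of the years' digits = 7+6+5+4+3+2+1 = 28.
Year 1: $10,528 × 7/28 = $2,632. Book value $10,896.
Year 2: $10,528 × 6/28 = $2,256. Book value $8,640.
Year 3: $10,528 × 5/28 = $1,880. Book value $6,760.
Year 4: $10,528 × 4/28 = $1,504. Book value $5,256.
Year 5: $10,528 × 3/28 = $1,128. Book value $4,128.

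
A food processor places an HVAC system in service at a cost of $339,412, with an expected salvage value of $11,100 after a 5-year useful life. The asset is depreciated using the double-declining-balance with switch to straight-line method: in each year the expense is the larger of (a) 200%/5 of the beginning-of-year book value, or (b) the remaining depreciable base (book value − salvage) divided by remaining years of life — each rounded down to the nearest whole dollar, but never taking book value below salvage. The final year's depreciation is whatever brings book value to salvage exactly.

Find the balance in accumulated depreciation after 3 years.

Depreciable base = $339,412 − $11,100 = $328,312.
Year 1: DB = ⌊$339,412 × 200%/5⌋ = $135,764; SL = ⌊$328,312/5⌋ = $65,662 → take DB $135,764. Book value $203,648.
Year 2: DB = ⌊$203,648 × 200%/5⌋ = $81,459; SL = ⌊$192,548/4⌋ = $48,137 → take DB $81,459. Book value $122,189.
Year 3: DB = ⌊$122,189 × 200%/5⌋ = $48,875; SL = ⌊$111,089/3⌋ = $37,029 → take DB $48,875. Book value $73,314.
Accumulated through year 3 = $339,412 − $73,314 = $266,098.

$266,098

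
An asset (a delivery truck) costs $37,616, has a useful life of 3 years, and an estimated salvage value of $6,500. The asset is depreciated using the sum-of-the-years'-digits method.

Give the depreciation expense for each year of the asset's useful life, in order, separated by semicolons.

$15,558; $10,372; $5,186

Depreciable base = $37,616 − $6,500 = $31,116.
Sum of the years' digits = 3+2+1 = 6.
Year 1: $31,116 × 3/6 = $15,558. Book value $22,058.
Year 2: $31,116 × 2/6 = $10,372. Book value $11,686.
Year 3: $31,116 × 1/6 = $5,186. Book value $6,500.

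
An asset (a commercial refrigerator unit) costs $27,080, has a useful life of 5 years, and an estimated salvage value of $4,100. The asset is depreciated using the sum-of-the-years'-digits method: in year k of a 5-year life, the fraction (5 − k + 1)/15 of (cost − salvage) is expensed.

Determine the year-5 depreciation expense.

Depreciable base = $27,080 − $4,100 = $22,980.
Sum of the years' digits = 5+4+3+2+1 = 15.
Year 1: $22,980 × 5/15 = $7,660. Book value $19,420.
Year 2: $22,980 × 4/15 = $6,128. Book value $13,292.
Year 3: $22,980 × 3/15 = $4,596. Book value $8,696.
Year 4: $22,980 × 2/15 = $3,064. Book value $5,632.
Year 5: $22,980 × 1/15 = $1,532. Book value $4,100.

$1,532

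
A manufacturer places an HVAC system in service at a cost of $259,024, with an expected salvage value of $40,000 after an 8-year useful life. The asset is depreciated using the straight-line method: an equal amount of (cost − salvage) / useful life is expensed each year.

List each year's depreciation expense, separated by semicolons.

$27,378; $27,378; $27,378; $27,378; $27,378; $27,378; $27,378; $27,378

Depreciable base = $259,024 − $40,000 = $219,024.
Annual expense = $219,024 / 8 = $27,378.
End of year 1: book value $231,646.
End of year 2: book value $204,268.
End of year 3: book value $176,890.
End of year 4: book value $149,512.
End of year 5: book value $122,134.
End of year 6: book value $94,756.
End of year 7: book value $67,378.
End of year 8: book value $40,000.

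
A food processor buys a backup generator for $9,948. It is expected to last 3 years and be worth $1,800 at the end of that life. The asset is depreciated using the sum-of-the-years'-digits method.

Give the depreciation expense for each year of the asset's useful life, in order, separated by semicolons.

$4,074; $2,716; $1,358

Depreciable base = $9,948 − $1,800 = $8,148.
Sum of the years' digits = 3+2+1 = 6.
Year 1: $8,148 × 3/6 = $4,074. Book value $5,874.
Year 2: $8,148 × 2/6 = $2,716. Book value $3,158.
Year 3: $8,148 × 1/6 = $1,358. Book value $1,800.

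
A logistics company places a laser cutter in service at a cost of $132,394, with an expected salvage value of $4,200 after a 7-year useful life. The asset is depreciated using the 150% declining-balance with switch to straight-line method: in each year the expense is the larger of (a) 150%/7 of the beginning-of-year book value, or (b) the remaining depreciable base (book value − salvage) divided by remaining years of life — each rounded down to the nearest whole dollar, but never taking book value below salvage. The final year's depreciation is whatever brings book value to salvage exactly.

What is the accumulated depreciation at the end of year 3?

Depreciable base = $132,394 − $4,200 = $128,194.
Year 1: DB = ⌊$132,394 × 150%/7⌋ = $28,370; SL = ⌊$128,194/7⌋ = $18,313 → take DB $28,370. Book value $104,024.
Year 2: DB = ⌊$104,024 × 150%/7⌋ = $22,290; SL = ⌊$99,824/6⌋ = $16,637 → take DB $22,290. Book value $81,734.
Year 3: DB = ⌊$81,734 × 150%/7⌋ = $17,514; SL = ⌊$77,534/5⌋ = $15,506 → take DB $17,514. Book value $64,220.
Accumulated through year 3 = $132,394 − $64,220 = $68,174.

$68,174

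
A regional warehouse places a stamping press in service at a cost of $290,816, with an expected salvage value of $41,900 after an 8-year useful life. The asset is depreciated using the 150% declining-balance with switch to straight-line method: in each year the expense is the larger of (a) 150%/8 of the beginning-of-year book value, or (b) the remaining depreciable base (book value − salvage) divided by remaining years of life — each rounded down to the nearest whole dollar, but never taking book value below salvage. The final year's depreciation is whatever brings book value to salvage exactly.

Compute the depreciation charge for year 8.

Depreciable base = $290,816 − $41,900 = $248,916.
Year 1: DB = ⌊$290,816 × 150%/8⌋ = $54,528; SL = ⌊$248,916/8⌋ = $31,114 → take DB $54,528. Book value $236,288.
Year 2: DB = ⌊$236,288 × 150%/8⌋ = $44,304; SL = ⌊$194,388/7⌋ = $27,769 → take DB $44,304. Book value $191,984.
Year 3: DB = ⌊$191,984 × 150%/8⌋ = $35,997; SL = ⌊$150,084/6⌋ = $25,014 → take DB $35,997. Book value $155,987.
Year 4: DB = ⌊$155,987 × 150%/8⌋ = $29,247; SL = ⌊$114,087/5⌋ = $22,817 → take DB $29,247. Book value $126,740.
Year 5: DB = ⌊$126,740 × 150%/8⌋ = $23,763; SL = ⌊$84,840/4⌋ = $21,210 → take DB $23,763. Book value $102,977.
Year 6: DB = ⌊$102,977 × 150%/8⌋ = $19,308; SL = ⌊$61,077/3⌋ = $20,359 → take SL $20,359. Book value $82,618.
Year 7: DB = ⌊$82,618 × 150%/8⌋ = $15,490; SL = ⌊$40,718/2⌋ = $20,359 → take SL $20,359. Book value $62,259.
Year 8 (final): $62,259 − $41,900 = $20,359. Book value $41,900.

$20,359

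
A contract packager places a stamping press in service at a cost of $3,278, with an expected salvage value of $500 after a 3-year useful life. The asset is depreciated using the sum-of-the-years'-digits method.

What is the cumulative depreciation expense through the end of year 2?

$2,315

Depreciable base = $3,278 − $500 = $2,778.
Sum of the years' digits = 3+2+1 = 6.
Year 1: $2,778 × 3/6 = $1,389. Book value $1,889.
Year 2: $2,778 × 2/6 = $926. Book value $963.
Accumulated through year 2 = $3,278 − $963 = $2,315.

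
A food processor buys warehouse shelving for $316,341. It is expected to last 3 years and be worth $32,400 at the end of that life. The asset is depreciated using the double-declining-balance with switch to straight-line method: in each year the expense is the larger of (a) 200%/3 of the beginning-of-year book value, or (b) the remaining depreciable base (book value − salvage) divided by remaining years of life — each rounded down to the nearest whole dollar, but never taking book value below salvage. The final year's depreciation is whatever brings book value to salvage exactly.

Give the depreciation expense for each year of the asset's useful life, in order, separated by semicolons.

Depreciable base = $316,341 − $32,400 = $283,941.
Year 1: DB = ⌊$316,341 × 200%/3⌋ = $210,894; SL = ⌊$283,941/3⌋ = $94,647 → take DB $210,894. Book value $105,447.
Year 2: DB = ⌊$105,447 × 200%/3⌋ = $70,298; SL = ⌊$73,047/2⌋ = $36,523 → take DB $70,298. Book value $35,149.
Year 3 (final): $35,149 − $32,400 = $2,749. Book value $32,400.

$210,894; $70,298; $2,749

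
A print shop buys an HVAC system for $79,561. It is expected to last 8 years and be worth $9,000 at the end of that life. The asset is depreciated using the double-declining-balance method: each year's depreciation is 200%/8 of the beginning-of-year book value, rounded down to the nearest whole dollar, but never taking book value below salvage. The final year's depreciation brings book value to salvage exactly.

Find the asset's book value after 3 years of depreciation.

$33,566

Depreciable base = $79,561 − $9,000 = $70,561.
Year 1: ⌊$79,561 × 200%/8⌋ = $19,890. Book value $59,671.
Year 2: ⌊$59,671 × 200%/8⌋ = $14,917. Book value $44,754.
Year 3: ⌊$44,754 × 200%/8⌋ = $11,188. Book value $33,566.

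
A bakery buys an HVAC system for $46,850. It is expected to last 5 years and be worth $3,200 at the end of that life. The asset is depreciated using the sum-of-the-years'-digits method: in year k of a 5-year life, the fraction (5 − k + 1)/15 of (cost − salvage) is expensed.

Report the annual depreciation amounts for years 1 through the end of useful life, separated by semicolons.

Depreciable base = $46,850 − $3,200 = $43,650.
Sum of the years' digits = 5+4+3+2+1 = 15.
Year 1: $43,650 × 5/15 = $14,550. Book value $32,300.
Year 2: $43,650 × 4/15 = $11,640. Book value $20,660.
Year 3: $43,650 × 3/15 = $8,730. Book value $11,930.
Year 4: $43,650 × 2/15 = $5,820. Book value $6,110.
Year 5: $43,650 × 1/15 = $2,910. Book value $3,200.

$14,550; $11,640; $8,730; $5,820; $2,910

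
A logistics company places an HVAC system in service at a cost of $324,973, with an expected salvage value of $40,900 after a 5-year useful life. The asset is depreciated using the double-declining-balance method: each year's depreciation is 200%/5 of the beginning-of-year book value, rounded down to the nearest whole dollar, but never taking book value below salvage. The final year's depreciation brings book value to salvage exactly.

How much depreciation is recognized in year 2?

Depreciable base = $324,973 − $40,900 = $284,073.
Year 1: ⌊$324,973 × 200%/5⌋ = $129,989. Book value $194,984.
Year 2: ⌊$194,984 × 200%/5⌋ = $77,993. Book value $116,991.

$77,993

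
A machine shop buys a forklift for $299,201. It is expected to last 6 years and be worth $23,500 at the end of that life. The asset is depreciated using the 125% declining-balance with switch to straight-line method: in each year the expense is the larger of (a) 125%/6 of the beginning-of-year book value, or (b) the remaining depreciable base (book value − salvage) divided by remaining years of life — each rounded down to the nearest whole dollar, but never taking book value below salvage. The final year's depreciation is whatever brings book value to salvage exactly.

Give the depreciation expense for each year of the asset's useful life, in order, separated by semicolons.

Depreciable base = $299,201 − $23,500 = $275,701.
Year 1: DB = ⌊$299,201 × 125%/6⌋ = $62,333; SL = ⌊$275,701/6⌋ = $45,950 → take DB $62,333. Book value $236,868.
Year 2: DB = ⌊$236,868 × 125%/6⌋ = $49,347; SL = ⌊$213,368/5⌋ = $42,673 → take DB $49,347. Book value $187,521.
Year 3: DB = ⌊$187,521 × 125%/6⌋ = $39,066; SL = ⌊$164,021/4⌋ = $41,005 → take SL $41,005. Book value $146,516.
Year 4: DB = ⌊$146,516 × 125%/6⌋ = $30,524; SL = ⌊$123,016/3⌋ = $41,005 → take SL $41,005. Book value $105,511.
Year 5: DB = ⌊$105,511 × 125%/6⌋ = $21,981; SL = ⌊$82,011/2⌋ = $41,005 → take SL $41,005. Book value $64,506.
Year 6 (final): $64,506 − $23,500 = $41,006. Book value $23,500.

$62,333; $49,347; $41,005; $41,005; $41,005; $41,006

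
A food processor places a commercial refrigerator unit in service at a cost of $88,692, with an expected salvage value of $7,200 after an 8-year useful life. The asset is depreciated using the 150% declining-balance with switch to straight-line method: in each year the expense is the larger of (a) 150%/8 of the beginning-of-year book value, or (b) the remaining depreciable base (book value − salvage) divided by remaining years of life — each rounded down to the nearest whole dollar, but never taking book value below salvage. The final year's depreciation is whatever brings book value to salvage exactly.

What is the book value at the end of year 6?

Depreciable base = $88,692 − $7,200 = $81,492.
Year 1: DB = ⌊$88,692 × 150%/8⌋ = $16,629; SL = ⌊$81,492/8⌋ = $10,186 → take DB $16,629. Book value $72,063.
Year 2: DB = ⌊$72,063 × 150%/8⌋ = $13,511; SL = ⌊$64,863/7⌋ = $9,266 → take DB $13,511. Book value $58,552.
Year 3: DB = ⌊$58,552 × 150%/8⌋ = $10,978; SL = ⌊$51,352/6⌋ = $8,558 → take DB $10,978. Book value $47,574.
Year 4: DB = ⌊$47,574 × 150%/8⌋ = $8,920; SL = ⌊$40,374/5⌋ = $8,074 → take DB $8,920. Book value $38,654.
Year 5: DB = ⌊$38,654 × 150%/8⌋ = $7,247; SL = ⌊$31,454/4⌋ = $7,863 → take SL $7,863. Book value $30,791.
Year 6: DB = ⌊$30,791 × 150%/8⌋ = $5,773; SL = ⌊$23,591/3⌋ = $7,863 → take SL $7,863. Book value $22,928.

$22,928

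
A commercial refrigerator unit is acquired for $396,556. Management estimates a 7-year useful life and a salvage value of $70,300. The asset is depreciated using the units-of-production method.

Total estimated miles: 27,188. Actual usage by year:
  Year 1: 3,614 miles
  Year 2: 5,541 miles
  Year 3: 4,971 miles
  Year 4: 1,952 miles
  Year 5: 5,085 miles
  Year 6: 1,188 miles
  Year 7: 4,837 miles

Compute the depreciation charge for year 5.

Depreciable base = $396,556 − $70,300 = $326,256.
Rate = $326,256 / 27,188 miles = $12 per mile.
Year 1: 3,614 × $12 = $43,368. Book value $353,188.
Year 2: 5,541 × $12 = $66,492. Book value $286,696.
Year 3: 4,971 × $12 = $59,652. Book value $227,044.
Year 4: 1,952 × $12 = $23,424. Book value $203,620.
Year 5: 5,085 × $12 = $61,020. Book value $142,600.

$61,020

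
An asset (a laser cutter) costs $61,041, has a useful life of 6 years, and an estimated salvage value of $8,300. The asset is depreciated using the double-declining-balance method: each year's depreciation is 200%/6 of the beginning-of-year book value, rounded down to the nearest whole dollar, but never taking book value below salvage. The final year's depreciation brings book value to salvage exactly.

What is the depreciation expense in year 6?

$0

Depreciable base = $61,041 − $8,300 = $52,741.
Year 1: ⌊$61,041 × 200%/6⌋ = $20,347. Book value $40,694.
Year 2: ⌊$40,694 × 200%/6⌋ = $13,564. Book value $27,130.
Year 3: ⌊$27,130 × 200%/6⌋ = $9,043. Book value $18,087.
Year 4: ⌊$18,087 × 200%/6⌋ = $6,029. Book value $12,058.
Year 5: ⌊$12,058 × 200%/6⌋ = $4,019, capped at $3,758. Book value $8,300.
Year 6 (final): $8,300 − $8,300 = $0. Book value $8,300.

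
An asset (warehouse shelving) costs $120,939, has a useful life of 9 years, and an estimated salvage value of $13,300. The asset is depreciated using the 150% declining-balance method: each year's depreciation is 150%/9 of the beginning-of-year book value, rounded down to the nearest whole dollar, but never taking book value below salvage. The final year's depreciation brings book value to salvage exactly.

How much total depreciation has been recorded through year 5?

$72,334

Depreciable base = $120,939 − $13,300 = $107,639.
Year 1: ⌊$120,939 × 150%/9⌋ = $20,156. Book value $100,783.
Year 2: ⌊$100,783 × 150%/9⌋ = $16,797. Book value $83,986.
Year 3: ⌊$83,986 × 150%/9⌋ = $13,997. Book value $69,989.
Year 4: ⌊$69,989 × 150%/9⌋ = $11,664. Book value $58,325.
Year 5: ⌊$58,325 × 150%/9⌋ = $9,720. Book value $48,605.
Accumulated through year 5 = $120,939 − $48,605 = $72,334.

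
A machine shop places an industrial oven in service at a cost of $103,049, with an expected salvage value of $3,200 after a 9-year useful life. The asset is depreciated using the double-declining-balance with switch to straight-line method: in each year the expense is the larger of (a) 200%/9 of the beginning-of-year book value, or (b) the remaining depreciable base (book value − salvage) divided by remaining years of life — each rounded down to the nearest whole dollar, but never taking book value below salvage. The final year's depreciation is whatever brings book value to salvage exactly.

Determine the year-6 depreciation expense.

$6,533

Depreciable base = $103,049 − $3,200 = $99,849.
Year 1: DB = ⌊$103,049 × 200%/9⌋ = $22,899; SL = ⌊$99,849/9⌋ = $11,094 → take DB $22,899. Book value $80,150.
Year 2: DB = ⌊$80,150 × 200%/9⌋ = $17,811; SL = ⌊$76,950/8⌋ = $9,618 → take DB $17,811. Book value $62,339.
Year 3: DB = ⌊$62,339 × 200%/9⌋ = $13,853; SL = ⌊$59,139/7⌋ = $8,448 → take DB $13,853. Book value $48,486.
Year 4: DB = ⌊$48,486 × 200%/9⌋ = $10,774; SL = ⌊$45,286/6⌋ = $7,547 → take DB $10,774. Book value $37,712.
Year 5: DB = ⌊$37,712 × 200%/9⌋ = $8,380; SL = ⌊$34,512/5⌋ = $6,902 → take DB $8,380. Book value $29,332.
Year 6: DB = ⌊$29,332 × 200%/9⌋ = $6,518; SL = ⌊$26,132/4⌋ = $6,533 → take SL $6,533. Book value $22,799.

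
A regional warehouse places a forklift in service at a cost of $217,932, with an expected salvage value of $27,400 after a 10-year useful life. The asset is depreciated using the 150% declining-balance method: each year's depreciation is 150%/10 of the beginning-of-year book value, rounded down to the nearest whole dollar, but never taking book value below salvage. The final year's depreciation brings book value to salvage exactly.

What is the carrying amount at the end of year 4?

$113,764

Depreciable base = $217,932 − $27,400 = $190,532.
Year 1: ⌊$217,932 × 150%/10⌋ = $32,689. Book value $185,243.
Year 2: ⌊$185,243 × 150%/10⌋ = $27,786. Book value $157,457.
Year 3: ⌊$157,457 × 150%/10⌋ = $23,618. Book value $133,839.
Year 4: ⌊$133,839 × 150%/10⌋ = $20,075. Book value $113,764.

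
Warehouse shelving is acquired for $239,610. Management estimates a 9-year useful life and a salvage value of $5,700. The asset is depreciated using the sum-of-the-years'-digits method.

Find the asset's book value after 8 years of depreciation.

$10,898

Depreciable base = $239,610 − $5,700 = $233,910.
Sum of the years' digits = 9+8+7+6+5+4+3+2+1 = 45.
Year 1: $233,910 × 9/45 = $46,782. Book value $192,828.
Year 2: $233,910 × 8/45 = $41,584. Book value $151,244.
Year 3: $233,910 × 7/45 = $36,386. Book value $114,858.
Year 4: $233,910 × 6/45 = $31,188. Book value $83,670.
Year 5: $233,910 × 5/45 = $25,990. Book value $57,680.
Year 6: $233,910 × 4/45 = $20,792. Book value $36,888.
Year 7: $233,910 × 3/45 = $15,594. Book value $21,294.
Year 8: $233,910 × 2/45 = $10,396. Book value $10,898.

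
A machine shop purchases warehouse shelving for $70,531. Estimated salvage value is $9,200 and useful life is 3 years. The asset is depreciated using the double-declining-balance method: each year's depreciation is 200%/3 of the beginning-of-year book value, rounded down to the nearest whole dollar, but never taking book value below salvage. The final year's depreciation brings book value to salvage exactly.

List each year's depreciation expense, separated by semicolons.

$47,020; $14,311; $0

Depreciable base = $70,531 − $9,200 = $61,331.
Year 1: ⌊$70,531 × 200%/3⌋ = $47,020. Book value $23,511.
Year 2: ⌊$23,511 × 200%/3⌋ = $15,674, capped at $14,311. Book value $9,200.
Year 3 (final): $9,200 − $9,200 = $0. Book value $9,200.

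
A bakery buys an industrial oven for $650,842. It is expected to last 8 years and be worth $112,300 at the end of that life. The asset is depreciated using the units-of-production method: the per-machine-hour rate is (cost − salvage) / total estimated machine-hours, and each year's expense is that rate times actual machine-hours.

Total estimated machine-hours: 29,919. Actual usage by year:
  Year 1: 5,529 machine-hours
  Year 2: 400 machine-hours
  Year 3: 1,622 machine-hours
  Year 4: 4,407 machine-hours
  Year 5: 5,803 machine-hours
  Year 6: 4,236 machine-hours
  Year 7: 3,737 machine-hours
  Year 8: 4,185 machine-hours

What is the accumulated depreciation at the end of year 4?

$215,244

Depreciable base = $650,842 − $112,300 = $538,542.
Rate = $538,542 / 29,919 machine-hours = $18 per machine-hour.
Year 1: 5,529 × $18 = $99,522. Book value $551,320.
Year 2: 400 × $18 = $7,200. Book value $544,120.
Year 3: 1,622 × $18 = $29,196. Book value $514,924.
Year 4: 4,407 × $18 = $79,326. Book value $435,598.
Accumulated through year 4 = $650,842 − $435,598 = $215,244.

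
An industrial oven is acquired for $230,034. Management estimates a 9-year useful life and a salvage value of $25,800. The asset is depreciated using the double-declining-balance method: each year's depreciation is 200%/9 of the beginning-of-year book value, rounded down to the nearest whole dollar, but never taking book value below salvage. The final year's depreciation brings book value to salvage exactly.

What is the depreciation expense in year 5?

Depreciable base = $230,034 − $25,800 = $204,234.
Year 1: ⌊$230,034 × 200%/9⌋ = $51,118. Book value $178,916.
Year 2: ⌊$178,916 × 200%/9⌋ = $39,759. Book value $139,157.
Year 3: ⌊$139,157 × 200%/9⌋ = $30,923. Book value $108,234.
Year 4: ⌊$108,234 × 200%/9⌋ = $24,052. Book value $84,182.
Year 5: ⌊$84,182 × 200%/9⌋ = $18,707. Book value $65,475.

$18,707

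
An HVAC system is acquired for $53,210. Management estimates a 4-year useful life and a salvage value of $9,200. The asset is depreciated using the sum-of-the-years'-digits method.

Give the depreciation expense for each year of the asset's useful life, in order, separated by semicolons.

$17,604; $13,203; $8,802; $4,401

Depreciable base = $53,210 − $9,200 = $44,010.
Sum of the years' digits = 4+3+2+1 = 10.
Year 1: $44,010 × 4/10 = $17,604. Book value $35,606.
Year 2: $44,010 × 3/10 = $13,203. Book value $22,403.
Year 3: $44,010 × 2/10 = $8,802. Book value $13,601.
Year 4: $44,010 × 1/10 = $4,401. Book value $9,200.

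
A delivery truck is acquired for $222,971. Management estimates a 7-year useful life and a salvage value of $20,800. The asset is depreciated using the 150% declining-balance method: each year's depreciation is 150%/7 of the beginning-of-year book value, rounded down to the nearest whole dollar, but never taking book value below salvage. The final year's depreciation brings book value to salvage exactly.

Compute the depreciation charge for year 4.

Depreciable base = $222,971 − $20,800 = $202,171.
Year 1: ⌊$222,971 × 150%/7⌋ = $47,779. Book value $175,192.
Year 2: ⌊$175,192 × 150%/7⌋ = $37,541. Book value $137,651.
Year 3: ⌊$137,651 × 150%/7⌋ = $29,496. Book value $108,155.
Year 4: ⌊$108,155 × 150%/7⌋ = $23,176. Book value $84,979.

$23,176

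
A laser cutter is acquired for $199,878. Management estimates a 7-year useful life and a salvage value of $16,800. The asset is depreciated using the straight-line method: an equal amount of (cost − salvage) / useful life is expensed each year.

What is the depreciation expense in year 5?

$26,154

Depreciable base = $199,878 − $16,800 = $183,078.
Annual expense = $183,078 / 7 = $26,154.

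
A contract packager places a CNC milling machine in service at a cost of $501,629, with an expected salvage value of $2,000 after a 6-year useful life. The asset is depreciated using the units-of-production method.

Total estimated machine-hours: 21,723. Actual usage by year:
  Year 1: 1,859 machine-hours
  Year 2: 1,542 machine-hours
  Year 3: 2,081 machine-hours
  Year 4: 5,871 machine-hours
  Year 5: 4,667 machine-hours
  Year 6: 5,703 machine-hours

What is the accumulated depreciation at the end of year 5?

$368,460

Depreciable base = $501,629 − $2,000 = $499,629.
Rate = $499,629 / 21,723 machine-hours = $23 per machine-hour.
Year 1: 1,859 × $23 = $42,757. Book value $458,872.
Year 2: 1,542 × $23 = $35,466. Book value $423,406.
Year 3: 2,081 × $23 = $47,863. Book value $375,543.
Year 4: 5,871 × $23 = $135,033. Book value $240,510.
Year 5: 4,667 × $23 = $107,341. Book value $133,169.
Accumulated through year 5 = $501,629 − $133,169 = $368,460.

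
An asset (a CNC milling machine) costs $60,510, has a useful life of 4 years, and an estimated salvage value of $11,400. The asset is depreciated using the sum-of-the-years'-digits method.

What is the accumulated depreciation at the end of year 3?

$44,199

Depreciable base = $60,510 − $11,400 = $49,110.
Sum of the years' digits = 4+3+2+1 = 10.
Year 1: $49,110 × 4/10 = $19,644. Book value $40,866.
Year 2: $49,110 × 3/10 = $14,733. Book value $26,133.
Year 3: $49,110 × 2/10 = $9,822. Book value $16,311.
Accumulated through year 3 = $60,510 − $16,311 = $44,199.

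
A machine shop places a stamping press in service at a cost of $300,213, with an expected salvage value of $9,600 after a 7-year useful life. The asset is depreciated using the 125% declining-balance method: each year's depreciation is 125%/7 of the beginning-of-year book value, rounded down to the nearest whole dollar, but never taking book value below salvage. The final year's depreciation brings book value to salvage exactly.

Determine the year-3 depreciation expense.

$36,172

Depreciable base = $300,213 − $9,600 = $290,613.
Year 1: ⌊$300,213 × 125%/7⌋ = $53,609. Book value $246,604.
Year 2: ⌊$246,604 × 125%/7⌋ = $44,036. Book value $202,568.
Year 3: ⌊$202,568 × 125%/7⌋ = $36,172. Book value $166,396.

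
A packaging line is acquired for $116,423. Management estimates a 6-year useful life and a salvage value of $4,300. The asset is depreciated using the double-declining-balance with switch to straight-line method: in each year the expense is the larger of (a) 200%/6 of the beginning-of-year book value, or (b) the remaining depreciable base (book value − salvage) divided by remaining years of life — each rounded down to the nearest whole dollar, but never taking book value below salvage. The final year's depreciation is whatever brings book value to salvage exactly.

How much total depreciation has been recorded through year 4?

$93,425

Depreciable base = $116,423 − $4,300 = $112,123.
Year 1: DB = ⌊$116,423 × 200%/6⌋ = $38,807; SL = ⌊$112,123/6⌋ = $18,687 → take DB $38,807. Book value $77,616.
Year 2: DB = ⌊$77,616 × 200%/6⌋ = $25,872; SL = ⌊$73,316/5⌋ = $14,663 → take DB $25,872. Book value $51,744.
Year 3: DB = ⌊$51,744 × 200%/6⌋ = $17,248; SL = ⌊$47,444/4⌋ = $11,861 → take DB $17,248. Book value $34,496.
Year 4: DB = ⌊$34,496 × 200%/6⌋ = $11,498; SL = ⌊$30,196/3⌋ = $10,065 → take DB $11,498. Book value $22,998.
Accumulated through year 4 = $116,423 − $22,998 = $93,425.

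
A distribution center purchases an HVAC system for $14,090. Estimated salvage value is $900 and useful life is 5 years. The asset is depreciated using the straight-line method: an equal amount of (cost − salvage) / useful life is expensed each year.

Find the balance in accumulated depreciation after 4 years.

Depreciable base = $14,090 − $900 = $13,190.
Annual expense = $13,190 / 5 = $2,638.
End of year 1: book value $11,452.
End of year 2: book value $8,814.
End of year 3: book value $6,176.
End of year 4: book value $3,538.
Accumulated through year 4 = $14,090 − $3,538 = $10,552.

$10,552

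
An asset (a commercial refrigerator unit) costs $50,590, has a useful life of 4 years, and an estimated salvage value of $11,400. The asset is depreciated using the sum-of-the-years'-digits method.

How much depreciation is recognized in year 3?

$7,838

Depreciable base = $50,590 − $11,400 = $39,190.
Sum of the years' digits = 4+3+2+1 = 10.
Year 1: $39,190 × 4/10 = $15,676. Book value $34,914.
Year 2: $39,190 × 3/10 = $11,757. Book value $23,157.
Year 3: $39,190 × 2/10 = $7,838. Book value $15,319.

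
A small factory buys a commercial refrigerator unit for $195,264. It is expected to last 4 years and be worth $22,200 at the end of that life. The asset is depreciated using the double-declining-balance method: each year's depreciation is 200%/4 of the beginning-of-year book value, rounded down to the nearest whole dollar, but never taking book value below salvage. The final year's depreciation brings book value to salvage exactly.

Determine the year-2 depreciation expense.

Depreciable base = $195,264 − $22,200 = $173,064.
Year 1: ⌊$195,264 × 200%/4⌋ = $97,632. Book value $97,632.
Year 2: ⌊$97,632 × 200%/4⌋ = $48,816. Book value $48,816.

$48,816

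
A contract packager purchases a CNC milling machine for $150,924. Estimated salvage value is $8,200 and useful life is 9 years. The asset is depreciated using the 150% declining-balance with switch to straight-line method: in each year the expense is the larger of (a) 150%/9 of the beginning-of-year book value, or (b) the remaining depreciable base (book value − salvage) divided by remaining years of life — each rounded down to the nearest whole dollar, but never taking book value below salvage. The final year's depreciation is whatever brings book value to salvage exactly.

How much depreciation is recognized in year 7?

$12,917

Depreciable base = $150,924 − $8,200 = $142,724.
Year 1: DB = ⌊$150,924 × 150%/9⌋ = $25,154; SL = ⌊$142,724/9⌋ = $15,858 → take DB $25,154. Book value $125,770.
Year 2: DB = ⌊$125,770 × 150%/9⌋ = $20,961; SL = ⌊$117,570/8⌋ = $14,696 → take DB $20,961. Book value $104,809.
Year 3: DB = ⌊$104,809 × 150%/9⌋ = $17,468; SL = ⌊$96,609/7⌋ = $13,801 → take DB $17,468. Book value $87,341.
Year 4: DB = ⌊$87,341 × 150%/9⌋ = $14,556; SL = ⌊$79,141/6⌋ = $13,190 → take DB $14,556. Book value $72,785.
Year 5: DB = ⌊$72,785 × 150%/9⌋ = $12,130; SL = ⌊$64,585/5⌋ = $12,917 → take SL $12,917. Book value $59,868.
Year 6: DB = ⌊$59,868 × 150%/9⌋ = $9,978; SL = ⌊$51,668/4⌋ = $12,917 → take SL $12,917. Book value $46,951.
Year 7: DB = ⌊$46,951 × 150%/9⌋ = $7,825; SL = ⌊$38,751/3⌋ = $12,917 → take SL $12,917. Book value $34,034.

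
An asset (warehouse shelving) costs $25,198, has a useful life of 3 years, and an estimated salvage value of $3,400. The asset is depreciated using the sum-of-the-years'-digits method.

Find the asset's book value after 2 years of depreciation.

Depreciable base = $25,198 − $3,400 = $21,798.
Sum of the years' digits = 3+2+1 = 6.
Year 1: $21,798 × 3/6 = $10,899. Book value $14,299.
Year 2: $21,798 × 2/6 = $7,266. Book value $7,033.

$7,033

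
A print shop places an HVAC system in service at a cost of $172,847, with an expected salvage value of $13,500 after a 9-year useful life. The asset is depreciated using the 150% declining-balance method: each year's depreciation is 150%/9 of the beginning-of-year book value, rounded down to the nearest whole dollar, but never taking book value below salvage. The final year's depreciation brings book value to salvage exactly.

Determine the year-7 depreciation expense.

Depreciable base = $172,847 − $13,500 = $159,347.
Year 1: ⌊$172,847 × 150%/9⌋ = $28,807. Book value $144,040.
Year 2: ⌊$144,040 × 150%/9⌋ = $24,006. Book value $120,034.
Year 3: ⌊$120,034 × 150%/9⌋ = $20,005. Book value $100,029.
Year 4: ⌊$100,029 × 150%/9⌋ = $16,671. Book value $83,358.
Year 5: ⌊$83,358 × 150%/9⌋ = $13,893. Book value $69,465.
Year 6: ⌊$69,465 × 150%/9⌋ = $11,577. Book value $57,888.
Year 7: ⌊$57,888 × 150%/9⌋ = $9,648. Book value $48,240.

$9,648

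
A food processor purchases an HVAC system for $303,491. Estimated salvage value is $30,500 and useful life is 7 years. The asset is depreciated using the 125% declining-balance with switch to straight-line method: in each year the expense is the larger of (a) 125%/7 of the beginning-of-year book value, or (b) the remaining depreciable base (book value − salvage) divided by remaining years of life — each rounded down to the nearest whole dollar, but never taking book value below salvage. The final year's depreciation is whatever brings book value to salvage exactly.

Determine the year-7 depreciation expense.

$34,429

Depreciable base = $303,491 − $30,500 = $272,991.
Year 1: DB = ⌊$303,491 × 125%/7⌋ = $54,194; SL = ⌊$272,991/7⌋ = $38,998 → take DB $54,194. Book value $249,297.
Year 2: DB = ⌊$249,297 × 125%/7⌋ = $44,517; SL = ⌊$218,797/6⌋ = $36,466 → take DB $44,517. Book value $204,780.
Year 3: DB = ⌊$204,780 × 125%/7⌋ = $36,567; SL = ⌊$174,280/5⌋ = $34,856 → take DB $36,567. Book value $168,213.
Year 4: DB = ⌊$168,213 × 125%/7⌋ = $30,038; SL = ⌊$137,713/4⌋ = $34,428 → take SL $34,428. Book value $133,785.
Year 5: DB = ⌊$133,785 × 125%/7⌋ = $23,890; SL = ⌊$103,285/3⌋ = $34,428 → take SL $34,428. Book value $99,357.
Year 6: DB = ⌊$99,357 × 125%/7⌋ = $17,742; SL = ⌊$68,857/2⌋ = $34,428 → take SL $34,428. Book value $64,929.
Year 7 (final): $64,929 − $30,500 = $34,429. Book value $30,500.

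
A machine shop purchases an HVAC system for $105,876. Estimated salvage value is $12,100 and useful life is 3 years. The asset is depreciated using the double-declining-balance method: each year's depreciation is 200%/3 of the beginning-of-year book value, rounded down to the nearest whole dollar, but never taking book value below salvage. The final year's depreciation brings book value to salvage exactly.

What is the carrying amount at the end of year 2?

$12,100

Depreciable base = $105,876 − $12,100 = $93,776.
Year 1: ⌊$105,876 × 200%/3⌋ = $70,584. Book value $35,292.
Year 2: ⌊$35,292 × 200%/3⌋ = $23,528, capped at $23,192. Book value $12,100.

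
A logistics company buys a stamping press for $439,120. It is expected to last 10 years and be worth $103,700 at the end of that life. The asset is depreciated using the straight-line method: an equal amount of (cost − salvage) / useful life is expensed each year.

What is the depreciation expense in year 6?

Depreciable base = $439,120 − $103,700 = $335,420.
Annual expense = $335,420 / 10 = $33,542.

$33,542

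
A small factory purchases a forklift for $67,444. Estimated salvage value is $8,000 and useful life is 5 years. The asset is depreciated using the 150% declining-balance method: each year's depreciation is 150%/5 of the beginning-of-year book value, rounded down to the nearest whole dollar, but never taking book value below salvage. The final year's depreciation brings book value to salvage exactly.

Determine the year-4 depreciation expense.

$6,940

Depreciable base = $67,444 − $8,000 = $59,444.
Year 1: ⌊$67,444 × 150%/5⌋ = $20,233. Book value $47,211.
Year 2: ⌊$47,211 × 150%/5⌋ = $14,163. Book value $33,048.
Year 3: ⌊$33,048 × 150%/5⌋ = $9,914. Book value $23,134.
Year 4: ⌊$23,134 × 150%/5⌋ = $6,940. Book value $16,194.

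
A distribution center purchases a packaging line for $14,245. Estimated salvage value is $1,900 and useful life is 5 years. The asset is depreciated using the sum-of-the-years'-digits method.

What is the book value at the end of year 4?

$2,723

Depreciable base = $14,245 − $1,900 = $12,345.
Sum of the years' digits = 5+4+3+2+1 = 15.
Year 1: $12,345 × 5/15 = $4,115. Book value $10,130.
Year 2: $12,345 × 4/15 = $3,292. Book value $6,838.
Year 3: $12,345 × 3/15 = $2,469. Book value $4,369.
Year 4: $12,345 × 2/15 = $1,646. Book value $2,723.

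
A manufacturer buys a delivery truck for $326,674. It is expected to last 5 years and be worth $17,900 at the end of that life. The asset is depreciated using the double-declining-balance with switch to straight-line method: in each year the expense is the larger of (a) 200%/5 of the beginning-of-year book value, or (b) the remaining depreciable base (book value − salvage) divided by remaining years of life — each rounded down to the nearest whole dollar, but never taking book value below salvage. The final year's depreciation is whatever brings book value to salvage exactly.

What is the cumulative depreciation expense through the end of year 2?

$209,071

Depreciable base = $326,674 − $17,900 = $308,774.
Year 1: DB = ⌊$326,674 × 200%/5⌋ = $130,669; SL = ⌊$308,774/5⌋ = $61,754 → take DB $130,669. Book value $196,005.
Year 2: DB = ⌊$196,005 × 200%/5⌋ = $78,402; SL = ⌊$178,105/4⌋ = $44,526 → take DB $78,402. Book value $117,603.
Accumulated through year 2 = $326,674 − $117,603 = $209,071.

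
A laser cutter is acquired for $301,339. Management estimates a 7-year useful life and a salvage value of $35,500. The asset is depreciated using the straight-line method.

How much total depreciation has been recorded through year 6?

Depreciable base = $301,339 − $35,500 = $265,839.
Annual expense = $265,839 / 7 = $37,977.
End of year 1: book value $263,362.
End of year 2: book value $225,385.
End of year 3: book value $187,408.
End of year 4: book value $149,431.
End of year 5: book value $111,454.
End of year 6: book value $73,477.
Accumulated through year 6 = $301,339 − $73,477 = $227,862.

$227,862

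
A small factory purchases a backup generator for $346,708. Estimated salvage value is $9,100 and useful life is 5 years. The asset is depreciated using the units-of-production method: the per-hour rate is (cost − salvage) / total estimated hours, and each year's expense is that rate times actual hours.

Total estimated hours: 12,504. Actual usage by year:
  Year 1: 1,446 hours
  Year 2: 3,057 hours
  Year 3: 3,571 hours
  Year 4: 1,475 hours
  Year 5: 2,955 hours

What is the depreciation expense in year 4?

Depreciable base = $346,708 − $9,100 = $337,608.
Rate = $337,608 / 12,504 hours = $27 per hour.
Year 1: 1,446 × $27 = $39,042. Book value $307,666.
Year 2: 3,057 × $27 = $82,539. Book value $225,127.
Year 3: 3,571 × $27 = $96,417. Book value $128,710.
Year 4: 1,475 × $27 = $39,825. Book value $88,885.

$39,825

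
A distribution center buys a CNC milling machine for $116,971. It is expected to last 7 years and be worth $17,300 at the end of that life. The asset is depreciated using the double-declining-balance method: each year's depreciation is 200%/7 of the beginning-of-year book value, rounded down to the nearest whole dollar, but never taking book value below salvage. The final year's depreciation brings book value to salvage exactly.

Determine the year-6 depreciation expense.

Depreciable base = $116,971 − $17,300 = $99,671.
Year 1: ⌊$116,971 × 200%/7⌋ = $33,420. Book value $83,551.
Year 2: ⌊$83,551 × 200%/7⌋ = $23,871. Book value $59,680.
Year 3: ⌊$59,680 × 200%/7⌋ = $17,051. Book value $42,629.
Year 4: ⌊$42,629 × 200%/7⌋ = $12,179. Book value $30,450.
Year 5: ⌊$30,450 × 200%/7⌋ = $8,700. Book value $21,750.
Year 6: ⌊$21,750 × 200%/7⌋ = $6,214, capped at $4,450. Book value $17,300.

$4,450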